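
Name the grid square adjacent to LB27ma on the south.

Latitude subsquare a = 0; −1 → -1, wraps to 23 = x, carry into square.
Latitude square 7; −1 → 6.
The longitude characters are unchanged.

LB26mx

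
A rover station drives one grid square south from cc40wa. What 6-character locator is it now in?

Latitude subsquare a = 0; −1 → -1, wraps to 23 = x, carry into square.
Latitude square 0; −1 → -1, wraps to 9, carry into field.
Latitude field C = 2; −1 → 1 = B.
The longitude characters are unchanged.

CB49wx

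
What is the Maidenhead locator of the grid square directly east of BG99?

Longitude square 9; +1 → 10, wraps to 0, carry into field.
Longitude field B = 1; +1 → 2 = C.
The latitude characters are unchanged.

CG09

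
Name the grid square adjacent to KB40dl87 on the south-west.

KB40dl76

Longitude extended square 8; −1 → 7.
Latitude extended square 7; −1 → 6.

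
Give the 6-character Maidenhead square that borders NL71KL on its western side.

NL71jl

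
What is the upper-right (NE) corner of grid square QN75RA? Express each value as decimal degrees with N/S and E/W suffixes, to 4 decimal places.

Field Q=16, N=13: +16·20° lon, +13·10° lat → SW at lon 140°, lat 40°.
Square 7, 5: +7·2° lon, +5·1° lat → SW at lon 154°, lat 45°.
Subsquare r=17, a=0: +17·0.0833333° lon, +0·0.0416667° lat → SW at lon 155.417°, lat 45°.
Cell spans 0.0833333° lon × 0.0416667° lat. NE corner is SW corner plus one full cell.
latitude 45.0417° N, longitude 155.5000° E.

45.0417° N, 155.5000° E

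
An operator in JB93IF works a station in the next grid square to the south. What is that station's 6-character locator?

JB93ie

Latitude subsquare f = 5; −1 → 4 = e.
The longitude characters are unchanged.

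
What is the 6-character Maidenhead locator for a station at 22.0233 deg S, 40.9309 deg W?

Shift to the Maidenhead origin (180°W, 90°S): lon 139.0691, lat 67.9767.
Field: lon ⌊139.0691/20⌋ = 6 → G; lat ⌊67.9767/10⌋ = 6 → G.
Square: lon ⌊19.0691/2⌋ = 9; lat ⌊7.9767/1⌋ = 7.
Subsquare: lon ⌊1.0691/0.0833333⌋ = 12 → m; lat ⌊0.9767/0.0416667⌋ = 23 → x.

GG97mx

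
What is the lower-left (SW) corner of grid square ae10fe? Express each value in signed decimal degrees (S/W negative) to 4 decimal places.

Field A=0, E=4: +0·20° lon, +4·10° lat → SW at lon -180°, lat -50°.
Square 1, 0: +1·2° lon, +0·1° lat → SW at lon -178°, lat -50°.
Subsquare f=5, e=4: +5·0.0833333° lon, +4·0.0416667° lat → SW at lon -177.583°, lat -49.8333°.
latitude -49.8333, longitude -177.5833.

-49.8333, -177.5833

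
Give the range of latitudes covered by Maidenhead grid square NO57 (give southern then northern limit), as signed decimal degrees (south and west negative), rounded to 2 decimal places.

57.00, 58.00

Field N=13, O=14: +13·20° lon, +14·10° lat → SW at lon 80°, lat 50°.
Square 5, 7: +5·2° lon, +7·1° lat → SW at lon 90°, lat 57°.
Cell spans 2° lon × 1° lat.
south 57.00, north 58.00.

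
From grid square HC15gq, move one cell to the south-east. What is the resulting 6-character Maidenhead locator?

Longitude subsquare g = 6; +1 → 7 = h.
Latitude subsquare q = 16; −1 → 15 = p.

HC15hp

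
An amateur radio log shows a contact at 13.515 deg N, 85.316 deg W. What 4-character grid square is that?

EK73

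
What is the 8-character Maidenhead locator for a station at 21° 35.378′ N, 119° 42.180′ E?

OL91uo41

Offset from 180°W / 90°S: lon 299.70300°, lat 111.58963°.
Field: 299.70300/20 → 14 → O, 111.58963/10 → 11 → L; chars OL.
Square: 19.70300/2 → 9, 1.58963/1 → 1; chars 91.
Subsquare: 1.70300/0.0833333 → 20 → u, 0.58963/0.0416667 → 14 → o; chars uo.
Extended square: 0.03633/0.00833333 → 4, 0.00630/0.00416667 → 1; chars 41.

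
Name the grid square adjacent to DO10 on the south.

DN19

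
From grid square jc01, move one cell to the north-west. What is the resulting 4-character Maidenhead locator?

IC92

Longitude square 0; −1 → -1, wraps to 9, carry into field.
Longitude field J = 9; −1 → 8 = I.
Latitude square 1; +1 → 2.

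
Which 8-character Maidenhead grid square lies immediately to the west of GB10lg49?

GB10lg39

Longitude extended square 4; −1 → 3.
The latitude characters are unchanged.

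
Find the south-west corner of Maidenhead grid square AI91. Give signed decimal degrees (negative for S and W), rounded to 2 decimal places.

Field A=0, I=8: +0·20° lon, +8·10° lat → SW at lon -180°, lat -10°.
Square 9, 1: +9·2° lon, +1·1° lat → SW at lon -162°, lat -9°.
latitude -9.00, longitude -162.00.

-9.00, -162.00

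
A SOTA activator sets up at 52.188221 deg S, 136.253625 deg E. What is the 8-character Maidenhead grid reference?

Add 180° to longitude and 90° to latitude: 316.25362, 37.81178.
Field: 316.25362/20 → 15 → P, 37.81178/10 → 3 → D; chars PD.
Square: 16.25362/2 → 8, 7.81178/1 → 7; chars 87.
Subsquare: 0.25362/0.0833333 → 3 → d, 0.81178/0.0416667 → 19 → t; chars dt.
Extended square: 0.00362/0.00833333 → 0, 0.02011/0.00416667 → 4; chars 04.

PD87dt04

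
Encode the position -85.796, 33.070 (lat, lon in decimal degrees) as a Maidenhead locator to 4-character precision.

Add 180° to longitude and 90° to latitude: 213.07, 4.20.
Field: lon ⌊213.07/20⌋ = 10 → K; lat ⌊4.20/10⌋ = 0 → A.
Square: lon ⌊13.07/2⌋ = 6; lat ⌊4.20/1⌋ = 4.

KA64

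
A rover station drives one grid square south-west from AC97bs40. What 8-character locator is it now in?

Longitude extended square 4; −1 → 3.
Latitude extended square 0; −1 → -1, wraps to 9, carry into subsquare.
Latitude subsquare s = 18; −1 → 17 = r.

AC97br39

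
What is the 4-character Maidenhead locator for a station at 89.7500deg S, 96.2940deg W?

Offset from 180°W / 90°S: lon 83.71°, lat 0.25°.
Field: lon ⌊83.71/20⌋ = 4 → E; lat ⌊0.25/10⌋ = 0 → A.
Square: lon ⌊3.71/2⌋ = 1; lat ⌊0.25/1⌋ = 0.

EA10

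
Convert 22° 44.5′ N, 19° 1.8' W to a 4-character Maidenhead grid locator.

IL02

Add 180° to longitude and 90° to latitude: 160.97, 112.74.
Field: 160.97/20 → 8 → I, 112.74/10 → 11 → L; chars IL.
Square: 0.97/2 → 0, 2.74/1 → 2; chars 02.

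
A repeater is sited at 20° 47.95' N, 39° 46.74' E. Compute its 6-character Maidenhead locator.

Add 180° to longitude and 90° to latitude: 219.7790, 110.7992.
Field: 219.7790/20 → 10 → K, 110.7992/10 → 11 → L; chars KL.
Square: 19.7790/2 → 9, 0.7992/1 → 0; chars 90.
Subsquare: 1.7790/0.0833333 → 21 → v, 0.7992/0.0416667 → 19 → t; chars vt.

KL90vt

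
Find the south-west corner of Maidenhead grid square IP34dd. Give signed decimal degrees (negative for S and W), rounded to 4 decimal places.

64.1250, -13.7500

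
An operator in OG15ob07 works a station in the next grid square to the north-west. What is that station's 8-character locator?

OG15nb98

Longitude extended square 0; −1 → -1, wraps to 9, carry into subsquare.
Longitude subsquare o = 14; −1 → 13 = n.
Latitude extended square 7; +1 → 8.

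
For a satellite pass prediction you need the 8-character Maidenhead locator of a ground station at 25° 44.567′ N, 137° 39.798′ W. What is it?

Add 180° to longitude and 90° to latitude: 42.33670, 115.74278.
Field: 42.33670/20 → 2 → C, 115.74278/10 → 11 → L; chars CL.
Square: 2.33670/2 → 1, 5.74278/1 → 5; chars 15.
Subsquare: 0.33670/0.0833333 → 4 → e, 0.74278/0.0416667 → 17 → r; chars er.
Extended square: 0.00337/0.00833333 → 0, 0.03445/0.00416667 → 8; chars 08.

CL15er08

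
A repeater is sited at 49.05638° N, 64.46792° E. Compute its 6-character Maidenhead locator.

MN29fb

Add 180° to longitude and 90° to latitude: 244.4679, 139.0564.
Field: 244.4679/20 → 12 → M, 139.0564/10 → 13 → N; chars MN.
Square: 4.4679/2 → 2, 9.0564/1 → 9; chars 29.
Subsquare: 0.4679/0.0833333 → 5 → f, 0.0564/0.0416667 → 1 → b; chars fb.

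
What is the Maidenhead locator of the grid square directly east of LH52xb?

LH62ab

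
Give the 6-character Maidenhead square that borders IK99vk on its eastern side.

Longitude subsquare v = 21; +1 → 22 = w.
The latitude characters are unchanged.

IK99wk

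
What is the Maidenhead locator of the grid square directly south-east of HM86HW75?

HM86hw84

Longitude extended square 7; +1 → 8.
Latitude extended square 5; −1 → 4.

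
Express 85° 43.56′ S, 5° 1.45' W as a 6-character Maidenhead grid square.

IA74lg

Offset from 180°W / 90°S: lon 174.9758°, lat 4.2740°.
Field: 174.9758/20 → 8 → I, 4.2740/10 → 0 → A; chars IA.
Square: 14.9758/2 → 7, 4.2740/1 → 4; chars 74.
Subsquare: 0.9758/0.0833333 → 11 → l, 0.2740/0.0416667 → 6 → g; chars lg.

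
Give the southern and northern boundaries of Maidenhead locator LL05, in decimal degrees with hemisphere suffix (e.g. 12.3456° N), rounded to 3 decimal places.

25.000° N, 26.000° N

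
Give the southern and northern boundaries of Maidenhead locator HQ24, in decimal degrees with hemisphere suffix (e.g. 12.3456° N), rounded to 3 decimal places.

74.000° N, 75.000° N

Field H=7, Q=16: +7·20° lon, +16·10° lat → SW at lon -40°, lat 70°.
Square 2, 4: +2·2° lon, +4·1° lat → SW at lon -36°, lat 74°.
Cell spans 2° lon × 1° lat.
south 74.000° N, north 75.000° N.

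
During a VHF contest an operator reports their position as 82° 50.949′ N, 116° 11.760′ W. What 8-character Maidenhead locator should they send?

DR12vu63

Add 180° to longitude and 90° to latitude: 63.80400, 172.84915.
Field (20°×10°, letters A–R): 63.80400/20 → 3 → D, 172.84915/10 → 17 → R; chars DR.
Square (2°×1°, digits 0–9): 3.80400/2 → 1, 2.84915/1 → 2; chars 12.
Subsquare (5′×2.5′, letters a–x): 1.80400/0.0833333 → 21 → v, 0.84915/0.0416667 → 20 → u; chars vu.
Extended square (30″×15″, digits 0–9): 0.05400/0.00833333 → 6, 0.01582/0.00416667 → 3; chars 63.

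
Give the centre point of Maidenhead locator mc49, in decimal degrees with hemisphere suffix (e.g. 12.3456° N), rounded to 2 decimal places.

60.50° S, 69.00° E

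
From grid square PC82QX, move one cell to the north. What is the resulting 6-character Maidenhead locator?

PC83qa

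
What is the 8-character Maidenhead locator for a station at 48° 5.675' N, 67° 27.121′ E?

Offset from 180°W / 90°S: lon 247.45202°, lat 138.09458°.
Field: 247.45202/20 → 12 → M, 138.09458/10 → 13 → N; chars MN.
Square: 7.45202/2 → 3, 8.09458/1 → 8; chars 38.
Subsquare: 1.45202/0.0833333 → 17 → r, 0.09458/0.0416667 → 2 → c; chars rc.
Extended square: 0.03535/0.00833333 → 4, 0.01125/0.00416667 → 2; chars 42.

MN38rc42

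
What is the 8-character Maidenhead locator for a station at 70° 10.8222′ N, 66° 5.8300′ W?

FQ60we83

Add 180° to longitude and 90° to latitude: 113.90283, 160.18037.
Field: 113.90283/20 → 5 → F, 160.18037/10 → 16 → Q; chars FQ.
Square: 13.90283/2 → 6, 0.18037/1 → 0; chars 60.
Subsquare: 1.90283/0.0833333 → 22 → w, 0.18037/0.0416667 → 4 → e; chars we.
Extended square: 0.06950/0.00833333 → 8, 0.01370/0.00416667 → 3; chars 83.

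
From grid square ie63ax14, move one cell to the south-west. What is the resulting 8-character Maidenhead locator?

Longitude extended square 1; −1 → 0.
Latitude extended square 4; −1 → 3.

IE63ax03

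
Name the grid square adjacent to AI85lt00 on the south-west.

AI85ks99

Longitude extended square 0; −1 → -1, wraps to 9, carry into subsquare.
Longitude subsquare l = 11; −1 → 10 = k.
Latitude extended square 0; −1 → -1, wraps to 9, carry into subsquare.
Latitude subsquare t = 19; −1 → 18 = s.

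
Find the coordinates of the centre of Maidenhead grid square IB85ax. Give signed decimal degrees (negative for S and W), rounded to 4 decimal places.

Field I=8, B=1: +8·20° lon, +1·10° lat → SW at lon -20°, lat -80°.
Square 8, 5: +8·2° lon, +5·1° lat → SW at lon -4°, lat -75°.
Subsquare a=0, x=23: +0·0.0833333° lon, +23·0.0416667° lat → SW at lon -4°, lat -74.0417°.
Cell spans 0.0833333° lon × 0.0416667° lat. Centre is SW corner plus half of each.
latitude -74.0208, longitude -3.9583.

-74.0208, -3.9583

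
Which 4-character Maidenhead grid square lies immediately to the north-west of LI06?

Longitude square 0; −1 → -1, wraps to 9, carry into field.
Longitude field L = 11; −1 → 10 = K.
Latitude square 6; +1 → 7.

KI97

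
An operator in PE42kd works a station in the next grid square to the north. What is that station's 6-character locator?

Latitude subsquare d = 3; +1 → 4 = e.
The longitude characters are unchanged.

PE42ke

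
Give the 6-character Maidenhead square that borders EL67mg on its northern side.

Latitude subsquare g = 6; +1 → 7 = h.
The longitude characters are unchanged.

EL67mh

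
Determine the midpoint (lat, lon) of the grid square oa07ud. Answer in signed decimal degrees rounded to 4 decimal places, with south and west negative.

-82.8542, 101.7083

Field O=14, A=0: +14·20° lon, +0·10° lat → SW at lon 100°, lat -90°.
Square 0, 7: +0·2° lon, +7·1° lat → SW at lon 100°, lat -83°.
Subsquare u=20, d=3: +20·0.0833333° lon, +3·0.0416667° lat → SW at lon 101.667°, lat -82.875°.
Cell spans 0.0833333° lon × 0.0416667° lat. Centre is SW corner plus half of each.
latitude -82.8542, longitude 101.7083.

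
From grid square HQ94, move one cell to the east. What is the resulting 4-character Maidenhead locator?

IQ04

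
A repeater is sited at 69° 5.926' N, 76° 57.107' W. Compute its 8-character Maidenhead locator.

FP19mc53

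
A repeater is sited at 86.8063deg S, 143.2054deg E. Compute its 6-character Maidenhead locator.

QA13oe

Shift to the Maidenhead origin (180°W, 90°S): lon 323.2054, lat 3.1937.
Field (20°×10°, letters A–R): lon ⌊323.2054/20⌋ = 16 → Q; lat ⌊3.1937/10⌋ = 0 → A.
Square (2°×1°, digits 0–9): lon ⌊3.2054/2⌋ = 1; lat ⌊3.1937/1⌋ = 3.
Subsquare (5′×2.5′, letters a–x): lon ⌊1.2054/0.0833333⌋ = 14 → o; lat ⌊0.1937/0.0416667⌋ = 4 → e.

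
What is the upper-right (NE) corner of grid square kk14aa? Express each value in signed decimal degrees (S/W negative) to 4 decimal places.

14.0417, 22.0833

Field K=10, K=10: +10·20° lon, +10·10° lat → SW at lon 20°, lat 10°.
Square 1, 4: +1·2° lon, +4·1° lat → SW at lon 22°, lat 14°.
Subsquare a=0, a=0: +0·0.0833333° lon, +0·0.0416667° lat → SW at lon 22°, lat 14°.
Cell spans 0.0833333° lon × 0.0416667° lat. NE corner is SW corner plus one full cell.
latitude 14.0417, longitude 22.0833.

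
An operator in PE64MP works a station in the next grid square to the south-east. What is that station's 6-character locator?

PE64no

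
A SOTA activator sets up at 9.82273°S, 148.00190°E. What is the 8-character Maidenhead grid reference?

Add 180° to longitude and 90° to latitude: 328.00190, 80.17727.
Field: lon ⌊328.00190/20⌋ = 16 → Q; lat ⌊80.17727/10⌋ = 8 → I.
Square: lon ⌊8.00190/2⌋ = 4; lat ⌊0.17727/1⌋ = 0.
Subsquare: lon ⌊0.00190/0.0833333⌋ = 0 → a; lat ⌊0.17727/0.0416667⌋ = 4 → e.
Extended square: lon ⌊0.00190/0.00833333⌋ = 0; lat ⌊0.01060/0.00416667⌋ = 2.

QI40ae02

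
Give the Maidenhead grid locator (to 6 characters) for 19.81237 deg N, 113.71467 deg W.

Offset from 180°W / 90°S: lon 66.2853°, lat 109.8124°.
Field: 66.2853/20 → 3 → D, 109.8124/10 → 10 → K; chars DK.
Square: 6.2853/2 → 3, 9.8124/1 → 9; chars 39.
Subsquare: 0.2853/0.0833333 → 3 → d, 0.8124/0.0416667 → 19 → t; chars dt.

DK39dt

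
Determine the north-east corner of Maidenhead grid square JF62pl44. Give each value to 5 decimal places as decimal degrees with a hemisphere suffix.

37.52083° S, 13.29167° E

Field J=9, F=5: +9·20° lon, +5·10° lat → SW at lon 0°, lat -40°.
Square 6, 2: +6·2° lon, +2·1° lat → SW at lon 12°, lat -38°.
Subsquare p=15, l=11: +15·0.0833333° lon, +11·0.0416667° lat → SW at lon 13.25°, lat -37.5417°.
Extended square 4, 4: +4·0.00833333° lon, +4·0.00416667° lat → SW at lon 13.2833°, lat -37.525°.
Cell spans 0.00833333° lon × 0.00416667° lat. NE corner is SW corner plus one full cell.
latitude 37.52083° S, longitude 13.29167° E.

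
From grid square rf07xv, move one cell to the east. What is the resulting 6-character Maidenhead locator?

Longitude subsquare x = 23; +1 → 24, wraps to 0 = a, carry into square.
Longitude square 0; +1 → 1.
The latitude characters are unchanged.

RF17av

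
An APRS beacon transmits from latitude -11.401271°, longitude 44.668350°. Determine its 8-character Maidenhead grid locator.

Offset from 180°W / 90°S: lon 224.66835°, lat 78.59873°.
Field (20°×10°, letters A–R): 224.66835/20 → 11 → L, 78.59873/10 → 7 → H; chars LH.
Square (2°×1°, digits 0–9): 4.66835/2 → 2, 8.59873/1 → 8; chars 28.
Subsquare (5′×2.5′, letters a–x): 0.66835/0.0833333 → 8 → i, 0.59873/0.0416667 → 14 → o; chars io.
Extended square (30″×15″, digits 0–9): 0.00168/0.00833333 → 0, 0.01540/0.00416667 → 3; chars 03.

LH28io03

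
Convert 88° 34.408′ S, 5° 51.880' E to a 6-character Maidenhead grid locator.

JA21wk

Add 180° to longitude and 90° to latitude: 185.8647, 1.4265.
Field: lon ⌊185.8647/20⌋ = 9 → J; lat ⌊1.4265/10⌋ = 0 → A.
Square: lon ⌊5.8647/2⌋ = 2; lat ⌊1.4265/1⌋ = 1.
Subsquare: lon ⌊1.8647/0.0833333⌋ = 22 → w; lat ⌊0.4265/0.0416667⌋ = 10 → k.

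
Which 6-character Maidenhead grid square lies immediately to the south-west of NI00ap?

MI90xo

Longitude subsquare a = 0; −1 → -1, wraps to 23 = x, carry into square.
Longitude square 0; −1 → -1, wraps to 9, carry into field.
Longitude field N = 13; −1 → 12 = M.
Latitude subsquare p = 15; −1 → 14 = o.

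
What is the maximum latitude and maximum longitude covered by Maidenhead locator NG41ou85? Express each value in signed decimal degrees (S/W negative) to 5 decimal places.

-28.14167, 89.24167

Field N=13, G=6: +13·20° lon, +6·10° lat → SW at lon 80°, lat -30°.
Square 4, 1: +4·2° lon, +1·1° lat → SW at lon 88°, lat -29°.
Subsquare o=14, u=20: +14·0.0833333° lon, +20·0.0416667° lat → SW at lon 89.1667°, lat -28.1667°.
Extended square 8, 5: +8·0.00833333° lon, +5·0.00416667° lat → SW at lon 89.2333°, lat -28.1458°.
Cell spans 0.00833333° lon × 0.00416667° lat. NE corner is SW corner plus one full cell.
latitude -28.14167, longitude 89.24167.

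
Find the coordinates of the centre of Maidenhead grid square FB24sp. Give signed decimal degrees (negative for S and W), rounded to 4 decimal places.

-75.3542, -74.4583

Field F=5, B=1: +5·20° lon, +1·10° lat → SW at lon -80°, lat -80°.
Square 2, 4: +2·2° lon, +4·1° lat → SW at lon -76°, lat -76°.
Subsquare s=18, p=15: +18·0.0833333° lon, +15·0.0416667° lat → SW at lon -74.5°, lat -75.375°.
Cell spans 0.0833333° lon × 0.0416667° lat. Centre is SW corner plus half of each.
latitude -75.3542, longitude -74.4583.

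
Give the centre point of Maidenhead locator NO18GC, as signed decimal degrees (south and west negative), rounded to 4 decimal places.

58.1042, 82.5417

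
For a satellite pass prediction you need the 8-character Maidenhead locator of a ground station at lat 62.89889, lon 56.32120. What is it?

LP82dv85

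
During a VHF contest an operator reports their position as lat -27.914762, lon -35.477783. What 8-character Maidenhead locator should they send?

Add 180° to longitude and 90° to latitude: 144.52222, 62.08524.
Field: lon ⌊144.52222/20⌋ = 7 → H; lat ⌊62.08524/10⌋ = 6 → G.
Square: lon ⌊4.52222/2⌋ = 2; lat ⌊2.08524/1⌋ = 2.
Subsquare: lon ⌊0.52222/0.0833333⌋ = 6 → g; lat ⌊0.08524/0.0416667⌋ = 2 → c.
Extended square: lon ⌊0.02222/0.00833333⌋ = 2; lat ⌊0.00190/0.00416667⌋ = 0.

HG22gc20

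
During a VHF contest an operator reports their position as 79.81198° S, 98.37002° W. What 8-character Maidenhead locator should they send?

EB00te55

Add 180° to longitude and 90° to latitude: 81.62998, 10.18802.
Field: lon ⌊81.62998/20⌋ = 4 → E; lat ⌊10.18802/10⌋ = 1 → B.
Square: lon ⌊1.62998/2⌋ = 0; lat ⌊0.18802/1⌋ = 0.
Subsquare: lon ⌊1.62998/0.0833333⌋ = 19 → t; lat ⌊0.18802/0.0416667⌋ = 4 → e.
Extended square: lon ⌊0.04665/0.00833333⌋ = 5; lat ⌊0.02135/0.00416667⌋ = 5.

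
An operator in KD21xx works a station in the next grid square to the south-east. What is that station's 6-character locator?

Longitude subsquare x = 23; +1 → 24, wraps to 0 = a, carry into square.
Longitude square 2; +1 → 3.
Latitude subsquare x = 23; −1 → 22 = w.

KD31aw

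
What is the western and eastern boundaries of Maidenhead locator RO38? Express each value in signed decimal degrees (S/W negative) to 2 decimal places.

166.00, 168.00

Field R=17, O=14: +17·20° lon, +14·10° lat → SW at lon 160°, lat 50°.
Square 3, 8: +3·2° lon, +8·1° lat → SW at lon 166°, lat 58°.
Cell spans 2° lon × 1° lat.
west 166.00, east 168.00.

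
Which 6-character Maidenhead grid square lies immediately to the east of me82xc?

ME92ac

Longitude subsquare x = 23; +1 → 24, wraps to 0 = a, carry into square.
Longitude square 8; +1 → 9.
The latitude characters are unchanged.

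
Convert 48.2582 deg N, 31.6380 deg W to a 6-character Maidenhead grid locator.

Add 180° to longitude and 90° to latitude: 148.3620, 138.2582.
Field (20°×10°, letters A–R): lon ⌊148.3620/20⌋ = 7 → H; lat ⌊138.2582/10⌋ = 13 → N.
Square (2°×1°, digits 0–9): lon ⌊8.3620/2⌋ = 4; lat ⌊8.2582/1⌋ = 8.
Subsquare (5′×2.5′, letters a–x): lon ⌊0.3620/0.0833333⌋ = 4 → e; lat ⌊0.2582/0.0416667⌋ = 6 → g.

HN48eg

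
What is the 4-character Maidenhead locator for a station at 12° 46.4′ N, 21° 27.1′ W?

Offset from 180°W / 90°S: lon 158.55°, lat 102.77°.
Field (20°×10°, letters A–R): 158.55/20 → 7 → H, 102.77/10 → 10 → K; chars HK.
Square (2°×1°, digits 0–9): 18.55/2 → 9, 2.77/1 → 2; chars 92.

HK92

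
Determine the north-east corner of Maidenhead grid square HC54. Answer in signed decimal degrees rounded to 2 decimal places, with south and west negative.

Field H=7, C=2: +7·20° lon, +2·10° lat → SW at lon -40°, lat -70°.
Square 5, 4: +5·2° lon, +4·1° lat → SW at lon -30°, lat -66°.
Cell spans 2° lon × 1° lat. NE corner is SW corner plus one full cell.
latitude -65.00, longitude -28.00.

-65.00, -28.00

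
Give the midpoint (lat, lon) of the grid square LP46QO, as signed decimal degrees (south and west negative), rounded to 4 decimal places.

Field L=11, P=15: +11·20° lon, +15·10° lat → SW at lon 40°, lat 60°.
Square 4, 6: +4·2° lon, +6·1° lat → SW at lon 48°, lat 66°.
Subsquare q=16, o=14: +16·0.0833333° lon, +14·0.0416667° lat → SW at lon 49.3333°, lat 66.5833°.
Cell spans 0.0833333° lon × 0.0416667° lat. Centre is SW corner plus half of each.
latitude 66.6042, longitude 49.3750.

66.6042, 49.3750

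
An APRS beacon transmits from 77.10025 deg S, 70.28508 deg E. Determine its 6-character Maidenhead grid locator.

MB52dv

Add 180° to longitude and 90° to latitude: 250.2851, 12.8997.
Field: 250.2851/20 → 12 → M, 12.8997/10 → 1 → B; chars MB.
Square: 10.2851/2 → 5, 2.8997/1 → 2; chars 52.
Subsquare: 0.2851/0.0833333 → 3 → d, 0.8997/0.0416667 → 21 → v; chars dv.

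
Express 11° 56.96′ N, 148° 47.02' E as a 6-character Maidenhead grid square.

QK41jw

Offset from 180°W / 90°S: lon 328.7837°, lat 101.9493°.
Field (20°×10°, letters A–R): lon ⌊328.7837/20⌋ = 16 → Q; lat ⌊101.9493/10⌋ = 10 → K.
Square (2°×1°, digits 0–9): lon ⌊8.7837/2⌋ = 4; lat ⌊1.9493/1⌋ = 1.
Subsquare (5′×2.5′, letters a–x): lon ⌊0.7837/0.0833333⌋ = 9 → j; lat ⌊0.9493/0.0416667⌋ = 22 → w.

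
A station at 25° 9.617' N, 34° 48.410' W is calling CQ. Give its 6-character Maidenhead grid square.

Offset from 180°W / 90°S: lon 145.1932°, lat 115.1603°.
Field: 145.1932/20 → 7 → H, 115.1603/10 → 11 → L; chars HL.
Square: 5.1932/2 → 2, 5.1603/1 → 5; chars 25.
Subsquare: 1.1932/0.0833333 → 14 → o, 0.1603/0.0416667 → 3 → d; chars od.

HL25od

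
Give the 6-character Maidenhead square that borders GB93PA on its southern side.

GB92px

Latitude subsquare a = 0; −1 → -1, wraps to 23 = x, carry into square.
Latitude square 3; −1 → 2.
The longitude characters are unchanged.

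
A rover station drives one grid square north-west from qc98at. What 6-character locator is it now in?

QC88xu

Longitude subsquare a = 0; −1 → -1, wraps to 23 = x, carry into square.
Longitude square 9; −1 → 8.
Latitude subsquare t = 19; +1 → 20 = u.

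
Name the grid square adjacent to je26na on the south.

Latitude subsquare a = 0; −1 → -1, wraps to 23 = x, carry into square.
Latitude square 6; −1 → 5.
The longitude characters are unchanged.

JE25nx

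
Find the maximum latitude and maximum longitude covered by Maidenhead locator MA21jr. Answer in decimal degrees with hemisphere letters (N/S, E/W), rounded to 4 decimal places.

88.2500° S, 64.8333° E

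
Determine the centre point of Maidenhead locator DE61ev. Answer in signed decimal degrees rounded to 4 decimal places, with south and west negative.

-48.1042, -107.6250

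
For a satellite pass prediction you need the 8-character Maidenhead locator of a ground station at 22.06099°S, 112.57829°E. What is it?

Offset from 180°W / 90°S: lon 292.57829°, lat 67.93901°.
Field: 292.57829/20 → 14 → O, 67.93901/10 → 6 → G; chars OG.
Square: 12.57829/2 → 6, 7.93901/1 → 7; chars 67.
Subsquare: 0.57829/0.0833333 → 6 → g, 0.93901/0.0416667 → 22 → w; chars gw.
Extended square: 0.07829/0.00833333 → 9, 0.02234/0.00416667 → 5; chars 95.

OG67gw95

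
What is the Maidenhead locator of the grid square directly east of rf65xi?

RF75ai

Longitude subsquare x = 23; +1 → 24, wraps to 0 = a, carry into square.
Longitude square 6; +1 → 7.
The latitude characters are unchanged.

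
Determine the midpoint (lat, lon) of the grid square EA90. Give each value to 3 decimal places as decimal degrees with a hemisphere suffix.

89.500° S, 81.000° W

Field E=4, A=0: +4·20° lon, +0·10° lat → SW at lon -100°, lat -90°.
Square 9, 0: +9·2° lon, +0·1° lat → SW at lon -82°, lat -90°.
Cell spans 2° lon × 1° lat. Centre is SW corner plus half of each.
latitude 89.500° S, longitude 81.000° W.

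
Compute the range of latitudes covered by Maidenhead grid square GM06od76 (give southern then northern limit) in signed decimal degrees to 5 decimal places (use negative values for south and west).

36.15000, 36.15417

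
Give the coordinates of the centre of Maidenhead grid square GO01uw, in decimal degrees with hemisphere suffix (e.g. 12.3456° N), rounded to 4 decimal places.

Field G=6, O=14: +6·20° lon, +14·10° lat → SW at lon -60°, lat 50°.
Square 0, 1: +0·2° lon, +1·1° lat → SW at lon -60°, lat 51°.
Subsquare u=20, w=22: +20·0.0833333° lon, +22·0.0416667° lat → SW at lon -58.3333°, lat 51.9167°.
Cell spans 0.0833333° lon × 0.0416667° lat. Centre is SW corner plus half of each.
latitude 51.9375° N, longitude 58.2917° W.

51.9375° N, 58.2917° W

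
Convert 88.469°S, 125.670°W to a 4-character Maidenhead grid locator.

CA71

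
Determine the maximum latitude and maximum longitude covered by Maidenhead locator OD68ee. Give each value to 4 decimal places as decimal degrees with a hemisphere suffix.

Field O=14, D=3: +14·20° lon, +3·10° lat → SW at lon 100°, lat -60°.
Square 6, 8: +6·2° lon, +8·1° lat → SW at lon 112°, lat -52°.
Subsquare e=4, e=4: +4·0.0833333° lon, +4·0.0416667° lat → SW at lon 112.333°, lat -51.8333°.
Cell spans 0.0833333° lon × 0.0416667° lat. NE corner is SW corner plus one full cell.
latitude 51.7917° S, longitude 112.4167° E.

51.7917° S, 112.4167° E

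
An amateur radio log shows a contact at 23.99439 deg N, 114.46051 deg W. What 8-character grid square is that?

Offset from 180°W / 90°S: lon 65.53949°, lat 113.99439°.
Field (20°×10°, letters A–R): 65.53949/20 → 3 → D, 113.99439/10 → 11 → L; chars DL.
Square (2°×1°, digits 0–9): 5.53949/2 → 2, 3.99439/1 → 3; chars 23.
Subsquare (5′×2.5′, letters a–x): 1.53949/0.0833333 → 18 → s, 0.99439/0.0416667 → 23 → x; chars sx.
Extended square (30″×15″, digits 0–9): 0.03949/0.00833333 → 4, 0.03606/0.00416667 → 8; chars 48.

DL23sx48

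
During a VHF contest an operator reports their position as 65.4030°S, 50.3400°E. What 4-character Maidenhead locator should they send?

Offset from 180°W / 90°S: lon 230.34°, lat 24.60°.
Field: 230.34/20 → 11 → L, 24.60/10 → 2 → C; chars LC.
Square: 10.34/2 → 5, 4.60/1 → 4; chars 54.

LC54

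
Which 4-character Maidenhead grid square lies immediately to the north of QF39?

Latitude square 9; +1 → 10, wraps to 0, carry into field.
Latitude field F = 5; +1 → 6 = G.
The longitude characters are unchanged.

QG30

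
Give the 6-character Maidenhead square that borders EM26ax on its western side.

EM16xx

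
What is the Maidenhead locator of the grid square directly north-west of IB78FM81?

IB78fm72

Longitude extended square 8; −1 → 7.
Latitude extended square 1; +1 → 2.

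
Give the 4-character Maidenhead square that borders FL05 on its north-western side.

Longitude square 0; −1 → -1, wraps to 9, carry into field.
Longitude field F = 5; −1 → 4 = E.
Latitude square 5; +1 → 6.

EL96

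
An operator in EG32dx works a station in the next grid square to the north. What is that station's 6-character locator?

EG33da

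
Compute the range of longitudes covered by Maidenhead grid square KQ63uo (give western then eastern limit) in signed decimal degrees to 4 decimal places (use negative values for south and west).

33.6667, 33.7500

Field K=10, Q=16: +10·20° lon, +16·10° lat → SW at lon 20°, lat 70°.
Square 6, 3: +6·2° lon, +3·1° lat → SW at lon 32°, lat 73°.
Subsquare u=20, o=14: +20·0.0833333° lon, +14·0.0416667° lat → SW at lon 33.6667°, lat 73.5833°.
Cell spans 0.0833333° lon × 0.0416667° lat.
west 33.6667, east 33.7500.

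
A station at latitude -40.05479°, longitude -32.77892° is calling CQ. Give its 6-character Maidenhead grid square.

HE39ow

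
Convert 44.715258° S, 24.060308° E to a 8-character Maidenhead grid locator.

KE25ag78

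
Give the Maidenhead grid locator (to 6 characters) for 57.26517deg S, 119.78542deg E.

OD92vr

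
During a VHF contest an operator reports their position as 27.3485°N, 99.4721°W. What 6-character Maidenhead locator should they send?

EL07gi

Shift to the Maidenhead origin (180°W, 90°S): lon 80.5279, lat 117.3485.
Field (20°×10°, letters A–R): lon ⌊80.5279/20⌋ = 4 → E; lat ⌊117.3485/10⌋ = 11 → L.
Square (2°×1°, digits 0–9): lon ⌊0.5279/2⌋ = 0; lat ⌊7.3485/1⌋ = 7.
Subsquare (5′×2.5′, letters a–x): lon ⌊0.5279/0.0833333⌋ = 6 → g; lat ⌊0.3485/0.0416667⌋ = 8 → i.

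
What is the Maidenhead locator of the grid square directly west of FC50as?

Longitude subsquare a = 0; −1 → -1, wraps to 23 = x, carry into square.
Longitude square 5; −1 → 4.
The latitude characters are unchanged.

FC40xs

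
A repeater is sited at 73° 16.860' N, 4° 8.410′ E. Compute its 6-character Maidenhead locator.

JQ23bg

Offset from 180°W / 90°S: lon 184.1402°, lat 163.2810°.
Field (20°×10°, letters A–R): lon ⌊184.1402/20⌋ = 9 → J; lat ⌊163.2810/10⌋ = 16 → Q.
Square (2°×1°, digits 0–9): lon ⌊4.1402/2⌋ = 2; lat ⌊3.2810/1⌋ = 3.
Subsquare (5′×2.5′, letters a–x): lon ⌊0.1402/0.0833333⌋ = 1 → b; lat ⌊0.2810/0.0416667⌋ = 6 → g.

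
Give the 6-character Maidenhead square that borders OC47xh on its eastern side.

Longitude subsquare x = 23; +1 → 24, wraps to 0 = a, carry into square.
Longitude square 4; +1 → 5.
The latitude characters are unchanged.

OC57ah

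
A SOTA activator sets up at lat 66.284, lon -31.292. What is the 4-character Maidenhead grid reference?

HP46

Shift to the Maidenhead origin (180°W, 90°S): lon 148.71, lat 156.28.
Field: 148.71/20 → 7 → H, 156.28/10 → 15 → P; chars HP.
Square: 8.71/2 → 4, 6.28/1 → 6; chars 46.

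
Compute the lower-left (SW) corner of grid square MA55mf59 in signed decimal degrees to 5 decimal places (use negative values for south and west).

-84.75417, 71.04167

Field M=12, A=0: +12·20° lon, +0·10° lat → SW at lon 60°, lat -90°.
Square 5, 5: +5·2° lon, +5·1° lat → SW at lon 70°, lat -85°.
Subsquare m=12, f=5: +12·0.0833333° lon, +5·0.0416667° lat → SW at lon 71°, lat -84.7917°.
Extended square 5, 9: +5·0.00833333° lon, +9·0.00416667° lat → SW at lon 71.0417°, lat -84.7542°.
latitude -84.75417, longitude 71.04167.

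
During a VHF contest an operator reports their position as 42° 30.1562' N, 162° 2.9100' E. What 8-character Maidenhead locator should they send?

RN12am50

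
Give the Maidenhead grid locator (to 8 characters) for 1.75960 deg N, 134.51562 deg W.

Add 180° to longitude and 90° to latitude: 45.48438, 91.75960.
Field: 45.48438/20 → 2 → C, 91.75960/10 → 9 → J; chars CJ.
Square: 5.48438/2 → 2, 1.75960/1 → 1; chars 21.
Subsquare: 1.48438/0.0833333 → 17 → r, 0.75960/0.0416667 → 18 → s; chars rs.
Extended square: 0.06771/0.00833333 → 8, 0.00960/0.00416667 → 2; chars 82.

CJ21rs82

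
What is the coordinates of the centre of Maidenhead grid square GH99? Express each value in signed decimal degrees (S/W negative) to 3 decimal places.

-10.500, -41.000

Field G=6, H=7: +6·20° lon, +7·10° lat → SW at lon -60°, lat -20°.
Square 9, 9: +9·2° lon, +9·1° lat → SW at lon -42°, lat -11°.
Cell spans 2° lon × 1° lat. Centre is SW corner plus half of each.
latitude -10.500, longitude -41.000.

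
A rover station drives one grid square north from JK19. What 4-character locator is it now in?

JL10

Latitude square 9; +1 → 10, wraps to 0, carry into field.
Latitude field K = 10; +1 → 11 = L.
The longitude characters are unchanged.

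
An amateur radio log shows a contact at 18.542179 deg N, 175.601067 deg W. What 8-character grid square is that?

AK28en70

Add 180° to longitude and 90° to latitude: 4.39893, 108.54218.
Field: lon ⌊4.39893/20⌋ = 0 → A; lat ⌊108.54218/10⌋ = 10 → K.
Square: lon ⌊4.39893/2⌋ = 2; lat ⌊8.54218/1⌋ = 8.
Subsquare: lon ⌊0.39893/0.0833333⌋ = 4 → e; lat ⌊0.54218/0.0416667⌋ = 13 → n.
Extended square: lon ⌊0.06560/0.00833333⌋ = 7; lat ⌊0.00051/0.00416667⌋ = 0.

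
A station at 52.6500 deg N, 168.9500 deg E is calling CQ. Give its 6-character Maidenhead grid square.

RO42lp

Offset from 180°W / 90°S: lon 348.9500°, lat 142.6500°.
Field: 348.9500/20 → 17 → R, 142.6500/10 → 14 → O; chars RO.
Square: 8.9500/2 → 4, 2.6500/1 → 2; chars 42.
Subsquare: 0.9500/0.0833333 → 11 → l, 0.6500/0.0416667 → 15 → p; chars lp.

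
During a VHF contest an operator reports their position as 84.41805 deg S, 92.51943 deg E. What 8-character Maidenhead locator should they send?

Add 180° to longitude and 90° to latitude: 272.51943, 5.58195.
Field (20°×10°, letters A–R): 272.51943/20 → 13 → N, 5.58195/10 → 0 → A; chars NA.
Square (2°×1°, digits 0–9): 12.51943/2 → 6, 5.58195/1 → 5; chars 65.
Subsquare (5′×2.5′, letters a–x): 0.51943/0.0833333 → 6 → g, 0.58195/0.0416667 → 13 → n; chars gn.
Extended square (30″×15″, digits 0–9): 0.01943/0.00833333 → 2, 0.04028/0.00416667 → 9; chars 29.

NA65gn29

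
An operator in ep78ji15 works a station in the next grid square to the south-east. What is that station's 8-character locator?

EP78ji24

Longitude extended square 1; +1 → 2.
Latitude extended square 5; −1 → 4.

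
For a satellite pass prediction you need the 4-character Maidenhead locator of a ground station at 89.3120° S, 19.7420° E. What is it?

Shift to the Maidenhead origin (180°W, 90°S): lon 199.74, lat 0.69.
Field: 199.74/20 → 9 → J, 0.69/10 → 0 → A; chars JA.
Square: 19.74/2 → 9, 0.69/1 → 0; chars 90.

JA90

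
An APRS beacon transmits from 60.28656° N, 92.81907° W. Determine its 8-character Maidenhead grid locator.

Add 180° to longitude and 90° to latitude: 87.18093, 150.28656.
Field: 87.18093/20 → 4 → E, 150.28656/10 → 15 → P; chars EP.
Square: 7.18093/2 → 3, 0.28656/1 → 0; chars 30.
Subsquare: 1.18093/0.0833333 → 14 → o, 0.28656/0.0416667 → 6 → g; chars og.
Extended square: 0.01426/0.00833333 → 1, 0.03656/0.00416667 → 8; chars 18.

EP30og18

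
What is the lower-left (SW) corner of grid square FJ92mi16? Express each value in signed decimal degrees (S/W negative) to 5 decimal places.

2.35833, -60.99167

Field F=5, J=9: +5·20° lon, +9·10° lat → SW at lon -80°, lat 0°.
Square 9, 2: +9·2° lon, +2·1° lat → SW at lon -62°, lat 2°.
Subsquare m=12, i=8: +12·0.0833333° lon, +8·0.0416667° lat → SW at lon -61°, lat 2.33333°.
Extended square 1, 6: +1·0.00833333° lon, +6·0.00416667° lat → SW at lon -60.9917°, lat 2.35833°.
latitude 2.35833, longitude -60.99167.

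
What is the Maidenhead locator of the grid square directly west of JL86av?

JL76xv

Longitude subsquare a = 0; −1 → -1, wraps to 23 = x, carry into square.
Longitude square 8; −1 → 7.
The latitude characters are unchanged.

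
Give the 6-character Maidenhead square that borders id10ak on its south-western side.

ID00xj

Longitude subsquare a = 0; −1 → -1, wraps to 23 = x, carry into square.
Longitude square 1; −1 → 0.
Latitude subsquare k = 10; −1 → 9 = j.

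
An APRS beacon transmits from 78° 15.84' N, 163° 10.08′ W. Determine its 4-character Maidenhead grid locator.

Shift to the Maidenhead origin (180°W, 90°S): lon 16.83, lat 168.26.
Field (20°×10°, letters A–R): lon ⌊16.83/20⌋ = 0 → A; lat ⌊168.26/10⌋ = 16 → Q.
Square (2°×1°, digits 0–9): lon ⌊16.83/2⌋ = 8; lat ⌊8.26/1⌋ = 8.

AQ88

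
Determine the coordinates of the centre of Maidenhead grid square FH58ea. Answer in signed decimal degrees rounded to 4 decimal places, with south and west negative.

Field F=5, H=7: +5·20° lon, +7·10° lat → SW at lon -80°, lat -20°.
Square 5, 8: +5·2° lon, +8·1° lat → SW at lon -70°, lat -12°.
Subsquare e=4, a=0: +4·0.0833333° lon, +0·0.0416667° lat → SW at lon -69.6667°, lat -12°.
Cell spans 0.0833333° lon × 0.0416667° lat. Centre is SW corner plus half of each.
latitude -11.9792, longitude -69.6250.

-11.9792, -69.6250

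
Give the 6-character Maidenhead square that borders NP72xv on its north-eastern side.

Longitude subsquare x = 23; +1 → 24, wraps to 0 = a, carry into square.
Longitude square 7; +1 → 8.
Latitude subsquare v = 21; +1 → 22 = w.

NP82aw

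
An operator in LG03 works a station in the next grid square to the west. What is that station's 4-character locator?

KG93

Longitude square 0; −1 → -1, wraps to 9, carry into field.
Longitude field L = 11; −1 → 10 = K.
The latitude characters are unchanged.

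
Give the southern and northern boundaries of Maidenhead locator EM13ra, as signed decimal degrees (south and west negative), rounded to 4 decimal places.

Field E=4, M=12: +4·20° lon, +12·10° lat → SW at lon -100°, lat 30°.
Square 1, 3: +1·2° lon, +3·1° lat → SW at lon -98°, lat 33°.
Subsquare r=17, a=0: +17·0.0833333° lon, +0·0.0416667° lat → SW at lon -96.5833°, lat 33°.
Cell spans 0.0833333° lon × 0.0416667° lat.
south 33.0000, north 33.0417.

33.0000, 33.0417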